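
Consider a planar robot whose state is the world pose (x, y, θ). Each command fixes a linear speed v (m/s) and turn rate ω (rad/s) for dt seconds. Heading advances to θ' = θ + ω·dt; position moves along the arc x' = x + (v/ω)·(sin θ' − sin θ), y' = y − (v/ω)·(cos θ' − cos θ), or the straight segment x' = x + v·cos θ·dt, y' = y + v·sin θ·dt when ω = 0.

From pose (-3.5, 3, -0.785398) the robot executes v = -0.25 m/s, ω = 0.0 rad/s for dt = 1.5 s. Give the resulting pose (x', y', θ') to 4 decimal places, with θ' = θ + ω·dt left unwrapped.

(-3.7652, 3.2652, -0.7854)

θ' = -0.7854 + 0.0·1.5 = -0.7854
ω = 0 → straight: x' = -3.5 + -0.25·cos(-0.7854)·1.5 = -3.7652
y' = 3 + -0.25·sin(-0.7854)·1.5 = 3.2652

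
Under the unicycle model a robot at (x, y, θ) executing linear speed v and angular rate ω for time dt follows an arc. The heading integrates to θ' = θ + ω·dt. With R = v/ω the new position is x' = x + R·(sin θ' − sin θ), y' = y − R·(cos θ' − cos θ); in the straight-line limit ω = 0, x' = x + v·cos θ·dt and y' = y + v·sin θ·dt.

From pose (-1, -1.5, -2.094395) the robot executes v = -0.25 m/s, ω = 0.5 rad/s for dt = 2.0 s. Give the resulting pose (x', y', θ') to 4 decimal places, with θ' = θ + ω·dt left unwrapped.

θ' = -2.0944 + 0.5·2.0 = -1.0944
R = v/ω = -0.25/0.5 = -0.5000
x' = -1 + -0.5000·(sin -1.0944 − sin -2.0944) = -0.9887
y' = -1.5 − -0.5000·(cos -1.0944 − cos -2.0944) = -1.0207

(-0.9887, -1.0207, -1.0944)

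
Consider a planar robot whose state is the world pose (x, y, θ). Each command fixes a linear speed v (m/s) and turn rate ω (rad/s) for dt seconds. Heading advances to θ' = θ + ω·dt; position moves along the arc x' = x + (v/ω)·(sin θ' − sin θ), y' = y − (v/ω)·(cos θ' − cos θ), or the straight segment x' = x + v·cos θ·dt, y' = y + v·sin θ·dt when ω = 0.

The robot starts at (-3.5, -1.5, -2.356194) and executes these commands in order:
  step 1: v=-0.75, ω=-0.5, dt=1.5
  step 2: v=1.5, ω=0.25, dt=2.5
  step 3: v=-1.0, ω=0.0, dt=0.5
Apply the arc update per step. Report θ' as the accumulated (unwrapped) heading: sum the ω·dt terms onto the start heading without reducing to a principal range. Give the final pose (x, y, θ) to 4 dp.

(-5.5658, -2.0126, -2.4812)

step 1: θ'=-3.1062 (R=1.5000) → pose (-2.4924, -1.0616, -3.1062)
step 2: θ'=-2.4812 (R=6.0000) → pose (-5.9607, -2.3194, -2.4812)
step 3: θ'=-2.4812 (straight) → pose (-5.5658, -2.0126, -2.4812)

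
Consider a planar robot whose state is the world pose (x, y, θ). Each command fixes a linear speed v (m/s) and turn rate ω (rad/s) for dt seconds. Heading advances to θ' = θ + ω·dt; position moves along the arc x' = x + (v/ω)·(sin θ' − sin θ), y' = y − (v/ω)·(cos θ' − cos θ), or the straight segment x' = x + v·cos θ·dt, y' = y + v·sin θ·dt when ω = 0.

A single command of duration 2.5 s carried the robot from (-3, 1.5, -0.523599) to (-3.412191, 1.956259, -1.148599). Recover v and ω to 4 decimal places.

Δθ = -1.148599 − -0.523599 = -0.625000
ω = Δθ/dt = -0.625000/2.5 = -0.2500
R = −Δy/(cos θ' − cos θ) = 1.0000
v = R·ω = 1.0000·-0.2500 = -0.2500

v = -0.2500, ω = -0.2500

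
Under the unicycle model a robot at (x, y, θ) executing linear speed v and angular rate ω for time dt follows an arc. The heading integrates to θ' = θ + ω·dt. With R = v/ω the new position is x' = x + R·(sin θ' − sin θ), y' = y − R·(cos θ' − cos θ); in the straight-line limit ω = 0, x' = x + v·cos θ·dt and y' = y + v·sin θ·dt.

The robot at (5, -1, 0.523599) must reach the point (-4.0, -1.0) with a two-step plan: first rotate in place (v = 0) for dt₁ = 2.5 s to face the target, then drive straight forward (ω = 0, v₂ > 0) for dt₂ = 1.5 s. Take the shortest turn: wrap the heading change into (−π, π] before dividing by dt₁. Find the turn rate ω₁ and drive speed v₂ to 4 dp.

heading to target = atan2(-1−-1, -4−5) = 3.1416
Δθ = wrap(3.1416 − 0.5236) = 2.6180; ω₁ = Δθ/dt₁ = 1.0472
distance = √((-4−5)² + (-1−-1)²) = 9.0000; v₂ = distance/dt₂ = 6.0000

ω₁ = 1.0472, v₂ = 6.0000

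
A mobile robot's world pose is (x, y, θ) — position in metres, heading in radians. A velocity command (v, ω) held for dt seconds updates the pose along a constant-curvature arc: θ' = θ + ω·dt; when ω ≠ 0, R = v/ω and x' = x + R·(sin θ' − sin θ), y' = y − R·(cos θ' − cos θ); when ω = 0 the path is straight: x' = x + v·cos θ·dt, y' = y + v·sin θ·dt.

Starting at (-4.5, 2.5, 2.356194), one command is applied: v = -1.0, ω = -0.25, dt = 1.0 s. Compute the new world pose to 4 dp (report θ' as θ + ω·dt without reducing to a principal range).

(-3.8882, 1.7123, 2.1062)

θ' = 2.3562 + -0.25·1.0 = 2.1062
R = v/ω = -1.0/-0.25 = 4.0000
x' = -4.5 + 4.0000·(sin 2.1062 − sin 2.3562) = -3.8882
y' = 2.5 − 4.0000·(cos 2.1062 − cos 2.3562) = 1.7123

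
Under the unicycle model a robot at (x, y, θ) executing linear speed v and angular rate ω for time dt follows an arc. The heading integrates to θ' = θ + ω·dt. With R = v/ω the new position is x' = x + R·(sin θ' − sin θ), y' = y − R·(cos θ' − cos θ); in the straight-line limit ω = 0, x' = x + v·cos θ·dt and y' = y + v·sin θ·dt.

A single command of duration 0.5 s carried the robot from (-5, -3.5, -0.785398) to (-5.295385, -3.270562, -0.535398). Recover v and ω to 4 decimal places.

Δθ = -0.535398 − -0.785398 = 0.250000
ω = Δθ/dt = 0.250000/0.5 = 0.5000
R = Δx/(sin θ' − sin θ) = -1.5000
v = R·ω = -1.5000·0.5000 = -0.7500

v = -0.7500, ω = 0.5000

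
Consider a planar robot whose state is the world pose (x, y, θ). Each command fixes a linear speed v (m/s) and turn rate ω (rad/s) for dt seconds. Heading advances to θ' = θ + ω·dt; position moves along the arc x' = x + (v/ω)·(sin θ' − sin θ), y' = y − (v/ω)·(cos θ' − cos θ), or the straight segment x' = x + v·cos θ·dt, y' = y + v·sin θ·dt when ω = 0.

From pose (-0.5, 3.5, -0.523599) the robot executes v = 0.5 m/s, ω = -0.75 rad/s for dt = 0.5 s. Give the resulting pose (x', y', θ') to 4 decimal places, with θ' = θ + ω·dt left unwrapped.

(-0.3117, 3.3378, -0.8986)

θ' = -0.5236 + -0.75·0.5 = -0.8986
R = v/ω = 0.5/-0.75 = -0.6667
x' = -0.5 + -0.6667·(sin -0.8986 − sin -0.5236) = -0.3117
y' = 3.5 − -0.6667·(cos -0.8986 − cos -0.5236) = 3.3378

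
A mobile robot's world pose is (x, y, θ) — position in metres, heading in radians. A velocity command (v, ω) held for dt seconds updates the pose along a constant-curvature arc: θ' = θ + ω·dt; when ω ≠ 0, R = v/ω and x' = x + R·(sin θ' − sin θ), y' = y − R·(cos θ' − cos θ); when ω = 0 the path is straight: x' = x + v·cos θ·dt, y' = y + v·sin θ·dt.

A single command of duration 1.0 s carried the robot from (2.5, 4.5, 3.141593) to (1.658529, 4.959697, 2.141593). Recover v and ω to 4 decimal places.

v = 1.0000, ω = -1.0000

Δθ = 2.141593 − 3.141593 = -1.000000
ω = Δθ/dt = -1.000000/1.0 = -1.0000
R = Δx/(sin θ' − sin θ) = -1.0000
v = R·ω = -1.0000·-1.0000 = 1.0000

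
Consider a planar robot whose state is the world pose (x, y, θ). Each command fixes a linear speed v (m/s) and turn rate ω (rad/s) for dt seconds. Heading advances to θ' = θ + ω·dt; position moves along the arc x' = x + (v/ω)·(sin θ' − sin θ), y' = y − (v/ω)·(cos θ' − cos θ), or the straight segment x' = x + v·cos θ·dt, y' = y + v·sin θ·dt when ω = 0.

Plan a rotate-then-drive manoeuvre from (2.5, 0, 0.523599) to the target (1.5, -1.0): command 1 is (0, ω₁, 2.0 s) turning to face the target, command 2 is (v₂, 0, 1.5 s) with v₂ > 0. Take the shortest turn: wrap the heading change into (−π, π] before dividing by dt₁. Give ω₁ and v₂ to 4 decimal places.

heading to target = atan2(-1−0, 1.5−2.5) = -2.3562
Δθ = wrap(-2.3562 − 0.5236) = -2.8798; ω₁ = Δθ/dt₁ = -1.4399
distance = √((1.5−2.5)² + (-1−0)²) = 1.4142; v₂ = distance/dt₂ = 0.9428

ω₁ = -1.4399, v₂ = 0.9428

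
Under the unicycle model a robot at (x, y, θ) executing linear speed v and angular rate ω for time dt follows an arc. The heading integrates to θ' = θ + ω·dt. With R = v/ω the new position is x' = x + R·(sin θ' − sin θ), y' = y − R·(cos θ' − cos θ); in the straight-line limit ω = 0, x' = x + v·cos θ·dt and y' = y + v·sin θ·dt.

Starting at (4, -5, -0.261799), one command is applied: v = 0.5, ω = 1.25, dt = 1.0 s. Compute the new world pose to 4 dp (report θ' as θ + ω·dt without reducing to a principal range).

θ' = -0.2618 + 1.25·1.0 = 0.9882
R = v/ω = 0.5/1.25 = 0.4000
x' = 4 + 0.4000·(sin 0.9882 − sin -0.2618) = 4.4375
y' = -5 − 0.4000·(cos 0.9882 − cos -0.2618) = -4.8337

(4.4375, -4.8337, 0.9882)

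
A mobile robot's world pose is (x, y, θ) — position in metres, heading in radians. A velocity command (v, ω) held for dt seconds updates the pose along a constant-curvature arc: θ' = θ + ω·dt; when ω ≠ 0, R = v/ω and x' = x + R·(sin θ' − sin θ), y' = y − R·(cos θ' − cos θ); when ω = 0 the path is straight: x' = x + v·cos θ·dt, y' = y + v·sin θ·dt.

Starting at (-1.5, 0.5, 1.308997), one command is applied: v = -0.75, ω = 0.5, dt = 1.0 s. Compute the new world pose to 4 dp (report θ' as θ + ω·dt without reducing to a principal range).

(-1.5088, -0.2422, 1.8090)

θ' = 1.3090 + 0.5·1.0 = 1.8090
R = v/ω = -0.75/0.5 = -1.5000
x' = -1.5 + -1.5000·(sin 1.8090 − sin 1.3090) = -1.5088
y' = 0.5 − -1.5000·(cos 1.8090 − cos 1.3090) = -0.2422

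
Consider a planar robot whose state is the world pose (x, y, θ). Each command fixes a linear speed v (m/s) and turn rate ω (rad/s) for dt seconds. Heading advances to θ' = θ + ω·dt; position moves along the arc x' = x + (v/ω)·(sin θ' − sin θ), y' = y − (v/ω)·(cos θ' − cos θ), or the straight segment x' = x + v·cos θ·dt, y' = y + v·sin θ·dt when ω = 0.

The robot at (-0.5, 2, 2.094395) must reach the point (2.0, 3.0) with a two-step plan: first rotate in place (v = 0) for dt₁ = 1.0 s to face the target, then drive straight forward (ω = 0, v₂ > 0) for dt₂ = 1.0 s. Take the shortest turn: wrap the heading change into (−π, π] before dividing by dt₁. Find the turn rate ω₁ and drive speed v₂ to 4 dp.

heading to target = atan2(3−2, 2−-0.5) = 0.3805
Δθ = wrap(0.3805 − 2.0944) = -1.7139; ω₁ = Δθ/dt₁ = -1.7139
distance = √((2−-0.5)² + (3−2)²) = 2.6926; v₂ = distance/dt₂ = 2.6926

ω₁ = -1.7139, v₂ = 2.6926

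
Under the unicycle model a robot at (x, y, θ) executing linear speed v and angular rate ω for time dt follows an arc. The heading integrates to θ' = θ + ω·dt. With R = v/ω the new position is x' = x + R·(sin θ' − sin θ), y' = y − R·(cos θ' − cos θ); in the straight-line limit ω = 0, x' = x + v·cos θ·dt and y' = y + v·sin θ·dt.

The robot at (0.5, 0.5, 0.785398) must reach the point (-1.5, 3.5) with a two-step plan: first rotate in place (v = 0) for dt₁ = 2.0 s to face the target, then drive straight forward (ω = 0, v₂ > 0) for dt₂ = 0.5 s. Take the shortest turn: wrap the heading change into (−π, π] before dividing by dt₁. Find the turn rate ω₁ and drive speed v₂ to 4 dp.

ω₁ = 0.6867, v₂ = 7.2111

heading to target = atan2(3.5−0.5, -1.5−0.5) = 2.1588
Δθ = wrap(2.1588 − 0.7854) = 1.3734; ω₁ = Δθ/dt₁ = 0.6867
distance = √((-1.5−0.5)² + (3.5−0.5)²) = 3.6056; v₂ = distance/dt₂ = 7.2111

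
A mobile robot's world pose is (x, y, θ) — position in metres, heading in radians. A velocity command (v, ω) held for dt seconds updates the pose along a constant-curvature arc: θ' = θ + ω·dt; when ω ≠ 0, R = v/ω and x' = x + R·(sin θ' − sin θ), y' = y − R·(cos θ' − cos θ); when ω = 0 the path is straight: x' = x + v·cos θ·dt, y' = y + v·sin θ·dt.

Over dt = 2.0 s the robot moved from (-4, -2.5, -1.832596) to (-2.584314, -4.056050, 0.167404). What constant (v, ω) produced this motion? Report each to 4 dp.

v = 1.2500, ω = 1.0000

Δθ = 0.167404 − -1.832596 = 2.000000
ω = Δθ/dt = 2.000000/2.0 = 1.0000
R = −Δy/(cos θ' − cos θ) = 1.2500
v = R·ω = 1.2500·1.0000 = 1.2500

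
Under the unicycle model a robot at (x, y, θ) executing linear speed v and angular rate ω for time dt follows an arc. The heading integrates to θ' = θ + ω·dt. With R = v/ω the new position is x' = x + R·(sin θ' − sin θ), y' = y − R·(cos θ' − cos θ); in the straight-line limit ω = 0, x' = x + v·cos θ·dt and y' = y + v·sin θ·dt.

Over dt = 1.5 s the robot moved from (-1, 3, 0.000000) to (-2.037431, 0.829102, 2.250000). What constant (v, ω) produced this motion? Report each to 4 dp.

Δθ = 2.250000 − 0.000000 = 2.250000
ω = Δθ/dt = 2.250000/1.5 = 1.5000
R = −Δy/(cos θ' − cos θ) = -1.3333
v = R·ω = -1.3333·1.5000 = -2.0000

v = -2.0000, ω = 1.5000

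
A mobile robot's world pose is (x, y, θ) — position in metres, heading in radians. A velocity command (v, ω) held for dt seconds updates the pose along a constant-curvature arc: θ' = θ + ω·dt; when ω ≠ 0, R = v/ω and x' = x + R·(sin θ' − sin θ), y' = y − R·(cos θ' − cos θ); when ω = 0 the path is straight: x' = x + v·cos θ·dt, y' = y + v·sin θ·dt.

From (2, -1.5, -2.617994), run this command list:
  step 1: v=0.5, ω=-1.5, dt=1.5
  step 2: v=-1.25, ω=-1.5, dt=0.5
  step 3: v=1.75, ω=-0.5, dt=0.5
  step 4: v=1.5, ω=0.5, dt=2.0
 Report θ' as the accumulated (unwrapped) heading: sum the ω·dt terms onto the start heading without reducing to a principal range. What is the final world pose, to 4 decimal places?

step 1: θ'=-4.8680 (R=-0.3333) → pose (1.5040, -1.1597, -4.8680)
step 2: θ'=-5.6180 (R=0.8333) → pose (1.1951, -1.6862, -5.6180)
step 3: θ'=-5.8680 (R=-3.5000) → pose (1.9436, -1.2373, -5.8680)
step 4: θ'=-4.8680 (R=3.0000) → pose (3.6972, 1.0428, -4.8680)

(3.6972, 1.0428, -4.8680)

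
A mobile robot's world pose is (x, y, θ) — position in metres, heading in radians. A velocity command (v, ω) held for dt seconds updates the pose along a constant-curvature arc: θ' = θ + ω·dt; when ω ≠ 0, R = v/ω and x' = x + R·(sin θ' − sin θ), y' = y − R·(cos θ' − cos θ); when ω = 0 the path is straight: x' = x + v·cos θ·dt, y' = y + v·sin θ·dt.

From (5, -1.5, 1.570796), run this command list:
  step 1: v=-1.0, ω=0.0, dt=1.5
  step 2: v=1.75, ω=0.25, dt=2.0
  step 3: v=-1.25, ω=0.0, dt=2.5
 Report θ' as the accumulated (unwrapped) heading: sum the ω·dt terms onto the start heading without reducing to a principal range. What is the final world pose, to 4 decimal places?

(5.6413, -2.3865, 2.0708)

step 1: θ'=1.5708 (straight) → pose (5.0000, -3.0000, 1.5708)
step 2: θ'=2.0708 (R=7.0000) → pose (4.1431, 0.3560, 2.0708)
step 3: θ'=2.0708 (straight) → pose (5.6413, -2.3865, 2.0708)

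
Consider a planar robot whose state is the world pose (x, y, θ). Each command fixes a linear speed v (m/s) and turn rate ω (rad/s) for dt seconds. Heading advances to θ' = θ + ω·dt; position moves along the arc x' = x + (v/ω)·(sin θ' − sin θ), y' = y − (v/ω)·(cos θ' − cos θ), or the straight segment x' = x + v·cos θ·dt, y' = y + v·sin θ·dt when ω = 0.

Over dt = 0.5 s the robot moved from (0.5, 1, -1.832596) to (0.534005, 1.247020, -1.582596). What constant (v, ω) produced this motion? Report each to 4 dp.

v = -0.5000, ω = 0.5000

Δθ = -1.582596 − -1.832596 = 0.250000
ω = Δθ/dt = 0.250000/0.5 = 0.5000
R = −Δy/(cos θ' − cos θ) = -1.0000
v = R·ω = -1.0000·0.5000 = -0.5000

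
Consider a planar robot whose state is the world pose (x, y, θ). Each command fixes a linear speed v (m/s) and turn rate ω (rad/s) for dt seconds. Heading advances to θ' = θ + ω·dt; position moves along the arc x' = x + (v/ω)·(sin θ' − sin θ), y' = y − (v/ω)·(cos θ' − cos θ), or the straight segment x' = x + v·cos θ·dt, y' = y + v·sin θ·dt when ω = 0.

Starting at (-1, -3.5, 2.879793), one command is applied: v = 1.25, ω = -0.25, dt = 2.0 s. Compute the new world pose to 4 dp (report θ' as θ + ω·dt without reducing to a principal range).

θ' = 2.8798 + -0.25·2.0 = 2.3798
R = v/ω = 1.25/-0.25 = -5.0000
x' = -1 + -5.0000·(sin 2.3798 − sin 2.8798) = -3.1570
y' = -3.5 − -5.0000·(cos 2.3798 − cos 2.8798) = -2.2883

(-3.1570, -2.2883, 2.3798)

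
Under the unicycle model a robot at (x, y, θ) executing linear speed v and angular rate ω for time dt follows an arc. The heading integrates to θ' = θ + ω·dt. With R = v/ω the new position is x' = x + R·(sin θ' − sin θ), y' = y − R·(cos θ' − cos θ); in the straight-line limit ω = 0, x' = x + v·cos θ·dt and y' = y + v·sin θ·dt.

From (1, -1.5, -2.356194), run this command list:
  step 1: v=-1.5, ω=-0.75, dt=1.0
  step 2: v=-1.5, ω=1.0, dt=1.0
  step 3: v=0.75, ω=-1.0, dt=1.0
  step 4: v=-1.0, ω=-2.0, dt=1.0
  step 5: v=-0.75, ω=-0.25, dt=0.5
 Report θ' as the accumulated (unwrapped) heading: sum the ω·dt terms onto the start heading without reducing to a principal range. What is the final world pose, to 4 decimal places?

(3.2762, -1.5765, -5.2312)

step 1: θ'=-3.1062 (R=2.0000) → pose (2.3434, -0.9155, -3.1062)
step 2: θ'=-2.1062 (R=-1.5000) → pose (3.5804, -0.1817, -2.1062)
step 3: θ'=-3.1062 (R=-0.7500) → pose (2.9619, -0.5486, -3.1062)
step 4: θ'=-5.1062 (R=0.5000) → pose (3.4414, -1.2401, -5.1062)
step 5: θ'=-5.2312 (R=3.0000) → pose (3.2762, -1.5765, -5.2312)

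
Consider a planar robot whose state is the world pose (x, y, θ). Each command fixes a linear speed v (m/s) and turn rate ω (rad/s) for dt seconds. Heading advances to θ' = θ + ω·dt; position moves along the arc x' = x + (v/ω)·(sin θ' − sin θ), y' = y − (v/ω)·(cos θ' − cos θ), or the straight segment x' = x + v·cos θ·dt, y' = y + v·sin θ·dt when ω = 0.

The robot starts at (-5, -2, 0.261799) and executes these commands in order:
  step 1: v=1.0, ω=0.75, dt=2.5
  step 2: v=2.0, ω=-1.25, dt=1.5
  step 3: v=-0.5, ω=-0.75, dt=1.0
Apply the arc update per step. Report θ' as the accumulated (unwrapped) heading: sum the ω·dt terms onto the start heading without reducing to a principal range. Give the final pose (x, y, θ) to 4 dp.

(-3.7686, 2.4616, -0.4882)

step 1: θ'=2.1368 (R=1.3333) → pose (-4.2197, 0.0029, 2.1368)
step 2: θ'=0.2618 (R=-1.6000) → pose (-3.2833, 2.4064, 0.2618)
step 3: θ'=-0.4882 (R=0.6667) → pose (-3.7686, 2.4616, -0.4882)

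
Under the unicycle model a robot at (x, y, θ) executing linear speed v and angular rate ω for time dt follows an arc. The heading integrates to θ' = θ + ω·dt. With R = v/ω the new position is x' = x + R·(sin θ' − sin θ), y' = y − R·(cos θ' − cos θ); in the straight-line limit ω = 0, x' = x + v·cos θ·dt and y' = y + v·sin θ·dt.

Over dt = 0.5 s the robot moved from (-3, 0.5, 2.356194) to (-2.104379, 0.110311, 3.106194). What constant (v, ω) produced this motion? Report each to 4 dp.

v = -2.0000, ω = 1.5000

Δθ = 3.106194 − 2.356194 = 0.750000
ω = Δθ/dt = 0.750000/0.5 = 1.5000
R = Δx/(sin θ' − sin θ) = -1.3333
v = R·ω = -1.3333·1.5000 = -2.0000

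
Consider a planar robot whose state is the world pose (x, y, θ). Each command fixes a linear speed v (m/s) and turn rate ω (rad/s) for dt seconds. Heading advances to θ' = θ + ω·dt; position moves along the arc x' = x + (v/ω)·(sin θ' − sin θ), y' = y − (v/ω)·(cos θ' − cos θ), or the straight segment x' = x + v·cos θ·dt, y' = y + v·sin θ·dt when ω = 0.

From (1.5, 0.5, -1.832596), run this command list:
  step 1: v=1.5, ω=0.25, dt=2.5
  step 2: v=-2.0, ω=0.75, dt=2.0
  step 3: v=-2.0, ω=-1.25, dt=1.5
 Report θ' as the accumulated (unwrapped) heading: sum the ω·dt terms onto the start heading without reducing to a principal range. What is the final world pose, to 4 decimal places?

step 1: θ'=-1.2076 (R=6.0000) → pose (1.6870, -3.1845, -1.2076)
step 2: θ'=0.2924 (R=-2.6667) → pose (-1.5744, -1.5784, 0.2924)
step 3: θ'=-1.5826 (R=1.6000) → pose (-3.6355, -0.0275, -1.5826)

(-3.6355, -0.0275, -1.5826)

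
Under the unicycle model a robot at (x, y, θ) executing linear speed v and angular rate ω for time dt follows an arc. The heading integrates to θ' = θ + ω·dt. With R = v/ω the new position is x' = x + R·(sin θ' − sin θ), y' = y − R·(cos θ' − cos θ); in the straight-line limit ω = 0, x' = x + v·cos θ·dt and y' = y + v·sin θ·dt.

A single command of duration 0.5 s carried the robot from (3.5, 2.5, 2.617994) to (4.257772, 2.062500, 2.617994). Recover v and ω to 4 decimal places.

v = -1.7500, ω = 0.0000

Δθ = 2.617994 − 2.617994 = 0.000000
ω = Δθ/dt = 0.000000/0.5 = 0.0000
ω = 0 → v = (Δx·cos θ + Δy·sin θ)/dt = -1.7500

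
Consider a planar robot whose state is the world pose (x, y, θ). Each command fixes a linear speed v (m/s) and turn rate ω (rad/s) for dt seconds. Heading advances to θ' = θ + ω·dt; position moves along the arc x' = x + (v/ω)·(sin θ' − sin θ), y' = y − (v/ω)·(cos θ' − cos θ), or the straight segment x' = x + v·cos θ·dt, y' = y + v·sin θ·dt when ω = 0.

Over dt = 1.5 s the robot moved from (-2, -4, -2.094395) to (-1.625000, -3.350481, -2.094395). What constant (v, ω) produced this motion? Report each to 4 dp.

v = -0.5000, ω = 0.0000

Δθ = -2.094395 − -2.094395 = 0.000000
ω = Δθ/dt = 0.000000/1.5 = 0.0000
ω = 0 → v = (Δx·cos θ + Δy·sin θ)/dt = -0.5000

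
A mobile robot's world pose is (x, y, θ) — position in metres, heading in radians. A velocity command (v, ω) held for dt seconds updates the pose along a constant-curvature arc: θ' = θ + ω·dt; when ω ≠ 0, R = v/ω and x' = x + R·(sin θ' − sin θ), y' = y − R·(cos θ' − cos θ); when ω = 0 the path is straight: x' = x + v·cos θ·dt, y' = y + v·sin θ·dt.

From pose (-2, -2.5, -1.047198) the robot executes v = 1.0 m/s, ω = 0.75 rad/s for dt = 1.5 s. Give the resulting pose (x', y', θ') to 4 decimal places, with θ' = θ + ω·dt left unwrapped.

(-0.7417, -3.1626, 0.0778)

θ' = -1.0472 + 0.75·1.5 = 0.0778
R = v/ω = 1.0/0.75 = 1.3333
x' = -2 + 1.3333·(sin 0.0778 − sin -1.0472) = -0.7417
y' = -2.5 − 1.3333·(cos 0.0778 − cos -1.0472) = -3.1626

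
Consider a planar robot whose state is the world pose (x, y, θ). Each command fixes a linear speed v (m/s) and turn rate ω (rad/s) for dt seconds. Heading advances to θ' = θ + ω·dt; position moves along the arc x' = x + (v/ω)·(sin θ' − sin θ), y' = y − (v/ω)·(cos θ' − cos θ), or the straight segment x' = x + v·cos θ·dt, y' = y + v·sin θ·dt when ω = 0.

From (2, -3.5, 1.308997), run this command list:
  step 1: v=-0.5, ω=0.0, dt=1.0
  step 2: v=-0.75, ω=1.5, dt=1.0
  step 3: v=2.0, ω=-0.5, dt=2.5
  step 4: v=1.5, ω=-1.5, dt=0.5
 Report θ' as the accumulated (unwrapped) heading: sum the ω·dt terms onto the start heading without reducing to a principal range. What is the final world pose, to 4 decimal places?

step 1: θ'=1.3090 (straight) → pose (1.8706, -3.9830, 1.3090)
step 2: θ'=2.8090 (R=-0.5000) → pose (2.1903, -4.5850, 2.8090)
step 3: θ'=1.5590 (R=-4.0000) → pose (-0.5034, -0.7570, 1.5590)
step 4: θ'=0.8090 (R=-1.0000) → pose (-0.2271, -0.0786, 0.8090)

(-0.2271, -0.0786, 0.8090)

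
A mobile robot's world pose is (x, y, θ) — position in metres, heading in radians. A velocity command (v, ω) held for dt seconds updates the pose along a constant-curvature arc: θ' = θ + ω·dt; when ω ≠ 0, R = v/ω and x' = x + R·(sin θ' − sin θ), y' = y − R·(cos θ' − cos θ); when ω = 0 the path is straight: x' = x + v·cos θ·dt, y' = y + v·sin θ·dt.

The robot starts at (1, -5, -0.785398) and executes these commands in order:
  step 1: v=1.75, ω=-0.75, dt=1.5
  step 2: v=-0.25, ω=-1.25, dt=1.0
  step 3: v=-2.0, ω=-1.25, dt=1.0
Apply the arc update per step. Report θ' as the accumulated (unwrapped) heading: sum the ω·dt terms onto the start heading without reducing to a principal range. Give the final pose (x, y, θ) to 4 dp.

(3.2400, -8.4177, -4.4104)

step 1: θ'=-1.9104 (R=-2.3333) → pose (1.5502, -7.4272, -1.9104)
step 2: θ'=-3.1604 (R=0.2000) → pose (1.7425, -7.2938, -3.1604)
step 3: θ'=-4.4104 (R=1.6000) → pose (3.2400, -8.4177, -4.4104)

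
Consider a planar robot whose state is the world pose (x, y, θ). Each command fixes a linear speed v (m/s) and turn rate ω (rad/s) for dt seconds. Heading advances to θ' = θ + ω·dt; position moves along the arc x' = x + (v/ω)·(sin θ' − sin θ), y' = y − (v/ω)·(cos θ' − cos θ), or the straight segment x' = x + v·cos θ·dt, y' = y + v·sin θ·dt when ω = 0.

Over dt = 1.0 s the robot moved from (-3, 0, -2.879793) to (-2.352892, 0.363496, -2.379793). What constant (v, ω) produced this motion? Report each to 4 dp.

Δθ = -2.379793 − -2.879793 = 0.500000
ω = Δθ/dt = 0.500000/1.0 = 0.5000
R = Δx/(sin θ' − sin θ) = -1.5000
v = R·ω = -1.5000·0.5000 = -0.7500

v = -0.7500, ω = 0.5000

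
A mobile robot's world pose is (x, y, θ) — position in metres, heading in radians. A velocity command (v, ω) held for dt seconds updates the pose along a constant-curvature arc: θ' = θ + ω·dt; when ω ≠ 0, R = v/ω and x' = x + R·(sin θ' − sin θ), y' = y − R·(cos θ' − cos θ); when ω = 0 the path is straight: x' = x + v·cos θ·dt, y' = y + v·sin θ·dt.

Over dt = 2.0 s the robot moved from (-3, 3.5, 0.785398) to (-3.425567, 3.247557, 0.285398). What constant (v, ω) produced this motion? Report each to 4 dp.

v = -0.2500, ω = -0.2500

Δθ = 0.285398 − 0.785398 = -0.500000
ω = Δθ/dt = -0.500000/2.0 = -0.2500
R = Δx/(sin θ' − sin θ) = 1.0000
v = R·ω = 1.0000·-0.2500 = -0.2500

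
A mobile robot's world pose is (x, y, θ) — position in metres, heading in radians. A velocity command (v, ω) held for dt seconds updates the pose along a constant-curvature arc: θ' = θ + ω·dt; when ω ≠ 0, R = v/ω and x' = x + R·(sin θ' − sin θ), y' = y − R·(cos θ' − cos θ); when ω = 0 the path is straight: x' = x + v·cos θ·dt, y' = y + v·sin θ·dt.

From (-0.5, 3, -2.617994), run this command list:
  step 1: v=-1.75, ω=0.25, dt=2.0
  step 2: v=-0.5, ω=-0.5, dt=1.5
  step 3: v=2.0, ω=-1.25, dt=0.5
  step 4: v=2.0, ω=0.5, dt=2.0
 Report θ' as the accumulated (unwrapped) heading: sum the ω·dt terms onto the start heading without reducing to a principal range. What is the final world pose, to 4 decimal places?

(-2.2145, 5.3330, -2.4930)

step 1: θ'=-2.1180 (R=-7.0000) → pose (1.9779, 5.4201, -2.1180)
step 2: θ'=-2.8680 (R=1.0000) → pose (2.5617, 5.8626, -2.8680)
step 3: θ'=-3.4930 (R=-1.6000) → pose (1.5786, 5.9009, -3.4930)
step 4: θ'=-2.4930 (R=4.0000) → pose (-2.2145, 5.3330, -2.4930)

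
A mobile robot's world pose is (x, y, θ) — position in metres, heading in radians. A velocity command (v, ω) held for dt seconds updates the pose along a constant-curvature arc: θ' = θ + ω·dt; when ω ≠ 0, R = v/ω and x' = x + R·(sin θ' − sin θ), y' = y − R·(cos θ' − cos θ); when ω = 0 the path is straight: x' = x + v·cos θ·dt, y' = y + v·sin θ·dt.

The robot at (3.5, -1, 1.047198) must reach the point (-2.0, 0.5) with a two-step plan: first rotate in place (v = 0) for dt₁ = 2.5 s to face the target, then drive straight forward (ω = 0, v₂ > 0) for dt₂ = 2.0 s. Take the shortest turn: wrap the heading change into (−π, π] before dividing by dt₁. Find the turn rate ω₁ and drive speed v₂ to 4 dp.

heading to target = atan2(0.5−-1, -2−3.5) = 2.8753
Δθ = wrap(2.8753 − 1.0472) = 1.8281; ω₁ = Δθ/dt₁ = 0.7313
distance = √((-2−3.5)² + (0.5−-1)²) = 5.7009; v₂ = distance/dt₂ = 2.8504

ω₁ = 0.7313, v₂ = 2.8504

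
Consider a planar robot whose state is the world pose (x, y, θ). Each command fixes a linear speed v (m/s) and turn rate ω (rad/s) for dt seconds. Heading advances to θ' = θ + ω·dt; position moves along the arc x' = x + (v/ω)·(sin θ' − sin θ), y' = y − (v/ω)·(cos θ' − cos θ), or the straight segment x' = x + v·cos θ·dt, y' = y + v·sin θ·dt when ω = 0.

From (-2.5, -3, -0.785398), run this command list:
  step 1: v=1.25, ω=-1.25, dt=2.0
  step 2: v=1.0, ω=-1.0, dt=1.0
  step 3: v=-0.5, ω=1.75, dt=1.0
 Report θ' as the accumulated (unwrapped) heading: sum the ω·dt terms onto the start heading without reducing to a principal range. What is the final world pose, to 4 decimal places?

(-3.6945, -4.2377, -2.5354)

step 1: θ'=-3.2854 (R=-1.0000) → pose (-3.3504, -4.6968, -3.2854)
step 2: θ'=-4.2854 (R=-1.0000) → pose (-4.1173, -4.1212, -4.2854)
step 3: θ'=-2.5354 (R=-0.2857) → pose (-3.6945, -4.2377, -2.5354)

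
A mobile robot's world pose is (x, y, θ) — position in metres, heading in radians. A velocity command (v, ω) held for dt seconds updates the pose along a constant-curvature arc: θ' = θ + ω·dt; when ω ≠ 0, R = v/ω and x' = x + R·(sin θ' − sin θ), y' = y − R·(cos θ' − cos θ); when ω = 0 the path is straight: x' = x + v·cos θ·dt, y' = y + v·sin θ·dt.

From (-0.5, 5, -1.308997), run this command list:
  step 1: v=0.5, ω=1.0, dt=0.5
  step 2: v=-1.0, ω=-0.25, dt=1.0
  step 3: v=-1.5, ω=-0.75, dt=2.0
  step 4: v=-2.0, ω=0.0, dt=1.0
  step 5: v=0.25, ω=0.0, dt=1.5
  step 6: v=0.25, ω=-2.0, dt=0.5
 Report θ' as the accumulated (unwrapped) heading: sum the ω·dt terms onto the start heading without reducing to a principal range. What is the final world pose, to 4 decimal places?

(0.9089, 9.1200, -3.5590)

step 1: θ'=-0.8090 (R=0.5000) → pose (-0.3788, 4.7843, -0.8090)
step 2: θ'=-1.0590 (R=4.0000) → pose (-0.9719, 5.5862, -1.0590)
step 3: θ'=-2.5590 (R=2.0000) → pose (-0.3286, 8.2358, -2.5590)
step 4: θ'=-2.5590 (straight) → pose (1.3415, 9.3362, -2.5590)
step 5: θ'=-2.5590 (straight) → pose (1.0284, 9.1298, -2.5590)
step 6: θ'=-3.5590 (R=-0.1250) → pose (0.9089, 9.1200, -3.5590)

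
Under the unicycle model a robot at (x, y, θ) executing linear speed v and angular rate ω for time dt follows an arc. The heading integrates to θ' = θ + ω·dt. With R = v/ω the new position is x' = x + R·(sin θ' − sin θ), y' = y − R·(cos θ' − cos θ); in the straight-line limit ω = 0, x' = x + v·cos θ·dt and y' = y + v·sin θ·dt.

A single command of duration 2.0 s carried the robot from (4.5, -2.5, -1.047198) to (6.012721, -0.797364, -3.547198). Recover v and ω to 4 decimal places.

v = -1.5000, ω = -1.2500

Δθ = -3.547198 − -1.047198 = -2.500000
ω = Δθ/dt = -2.500000/2.0 = -1.2500
R = −Δy/(cos θ' − cos θ) = 1.2000
v = R·ω = 1.2000·-1.2500 = -1.5000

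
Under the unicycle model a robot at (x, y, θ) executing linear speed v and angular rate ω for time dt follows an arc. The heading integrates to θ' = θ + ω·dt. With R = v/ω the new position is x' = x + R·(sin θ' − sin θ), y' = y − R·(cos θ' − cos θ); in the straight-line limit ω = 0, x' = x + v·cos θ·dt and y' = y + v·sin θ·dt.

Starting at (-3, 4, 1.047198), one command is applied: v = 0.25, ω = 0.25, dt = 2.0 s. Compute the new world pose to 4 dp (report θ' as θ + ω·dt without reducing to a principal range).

θ' = 1.0472 + 0.25·2.0 = 1.5472
R = v/ω = 0.25/0.25 = 1.0000
x' = -3 + 1.0000·(sin 1.5472 − sin 1.0472) = -2.8663
y' = 4 − 1.0000·(cos 1.5472 − cos 1.0472) = 4.4764

(-2.8663, 4.4764, 1.5472)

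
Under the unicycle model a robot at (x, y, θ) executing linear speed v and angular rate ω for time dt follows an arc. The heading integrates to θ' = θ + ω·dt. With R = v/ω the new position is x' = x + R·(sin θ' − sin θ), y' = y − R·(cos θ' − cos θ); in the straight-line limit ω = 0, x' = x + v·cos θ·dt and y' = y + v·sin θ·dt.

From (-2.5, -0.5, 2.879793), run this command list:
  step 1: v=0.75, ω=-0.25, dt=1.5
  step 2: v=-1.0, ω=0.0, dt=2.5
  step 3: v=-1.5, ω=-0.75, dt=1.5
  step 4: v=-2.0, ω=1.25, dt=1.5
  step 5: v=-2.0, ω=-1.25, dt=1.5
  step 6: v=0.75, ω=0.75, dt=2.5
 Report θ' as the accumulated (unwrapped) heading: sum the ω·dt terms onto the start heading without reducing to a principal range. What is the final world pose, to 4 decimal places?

(1.6855, -6.0921, 3.2548)

step 1: θ'=2.5048 (R=-3.0000) → pose (-3.5074, -0.0142, 2.5048)
step 2: θ'=2.5048 (straight) → pose (-1.4974, -1.5008, 2.5048)
step 3: θ'=1.3798 (R=2.0000) → pose (-0.7230, -3.4885, 1.3798)
step 4: θ'=3.2548 (R=-1.6000) → pose (1.0286, -5.3820, 3.2548)
step 5: θ'=1.3798 (R=1.6000) → pose (2.7802, -7.2755, 1.3798)
step 6: θ'=3.2548 (R=1.0000) → pose (1.6855, -6.0921, 3.2548)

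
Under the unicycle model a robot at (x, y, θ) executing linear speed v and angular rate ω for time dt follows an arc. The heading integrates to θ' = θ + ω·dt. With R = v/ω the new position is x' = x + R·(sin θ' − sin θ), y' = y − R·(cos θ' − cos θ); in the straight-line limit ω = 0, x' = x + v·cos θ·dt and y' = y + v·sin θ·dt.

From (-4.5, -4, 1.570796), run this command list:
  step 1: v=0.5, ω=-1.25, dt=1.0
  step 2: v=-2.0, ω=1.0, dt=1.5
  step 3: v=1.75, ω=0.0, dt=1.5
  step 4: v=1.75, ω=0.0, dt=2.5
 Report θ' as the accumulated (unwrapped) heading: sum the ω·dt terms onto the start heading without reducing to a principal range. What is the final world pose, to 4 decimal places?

(-7.2651, 0.7692, 1.8208)

step 1: θ'=0.3208 (R=-0.4000) → pose (-4.2261, -3.6204, 0.3208)
step 2: θ'=1.8208 (R=-2.0000) → pose (-5.5333, -6.0132, 1.8208)
step 3: θ'=1.8208 (straight) → pose (-6.1827, -3.4698, 1.8208)
step 4: θ'=1.8208 (straight) → pose (-7.2651, 0.7692, 1.8208)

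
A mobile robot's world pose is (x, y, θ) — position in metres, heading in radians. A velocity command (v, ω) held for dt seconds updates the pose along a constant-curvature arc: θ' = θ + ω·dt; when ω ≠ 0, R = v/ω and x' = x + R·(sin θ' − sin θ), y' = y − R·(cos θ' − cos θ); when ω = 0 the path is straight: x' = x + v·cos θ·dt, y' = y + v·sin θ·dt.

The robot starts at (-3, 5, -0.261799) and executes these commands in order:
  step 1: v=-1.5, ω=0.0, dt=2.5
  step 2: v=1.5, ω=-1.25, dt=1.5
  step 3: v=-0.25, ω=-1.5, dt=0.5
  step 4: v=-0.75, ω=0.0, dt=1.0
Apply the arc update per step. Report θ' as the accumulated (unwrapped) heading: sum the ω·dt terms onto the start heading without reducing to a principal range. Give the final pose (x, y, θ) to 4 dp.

(-5.0955, 4.4289, -2.8868)

step 1: θ'=-0.2618 (straight) → pose (-6.6222, 5.9706, -0.2618)
step 2: θ'=-2.1368 (R=-1.2000) → pose (-5.9199, 4.1679, -2.1368)
step 3: θ'=-2.8868 (R=0.1667) → pose (-5.8213, 4.2399, -2.8868)
step 4: θ'=-2.8868 (straight) → pose (-5.0955, 4.4289, -2.8868)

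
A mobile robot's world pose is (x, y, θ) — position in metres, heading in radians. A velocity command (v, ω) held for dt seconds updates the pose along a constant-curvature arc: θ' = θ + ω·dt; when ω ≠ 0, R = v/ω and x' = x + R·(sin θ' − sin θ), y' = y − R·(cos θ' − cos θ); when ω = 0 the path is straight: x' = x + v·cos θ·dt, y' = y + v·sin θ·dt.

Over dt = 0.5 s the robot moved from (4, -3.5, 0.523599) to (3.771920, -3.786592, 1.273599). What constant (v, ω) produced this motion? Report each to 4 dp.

v = -0.7500, ω = 1.5000

Δθ = 1.273599 − 0.523599 = 0.750000
ω = Δθ/dt = 0.750000/0.5 = 1.5000
R = −Δy/(cos θ' − cos θ) = -0.5000
v = R·ω = -0.5000·1.5000 = -0.7500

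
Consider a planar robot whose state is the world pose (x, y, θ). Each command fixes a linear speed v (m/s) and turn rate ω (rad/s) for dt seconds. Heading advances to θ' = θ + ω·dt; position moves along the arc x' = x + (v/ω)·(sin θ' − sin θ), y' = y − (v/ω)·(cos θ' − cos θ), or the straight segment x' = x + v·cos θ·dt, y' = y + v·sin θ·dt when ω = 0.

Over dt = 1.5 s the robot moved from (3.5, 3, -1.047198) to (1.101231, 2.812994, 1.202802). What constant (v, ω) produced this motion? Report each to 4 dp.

Δθ = 1.202802 − -1.047198 = 2.250000
ω = Δθ/dt = 2.250000/1.5 = 1.5000
R = Δx/(sin θ' − sin θ) = -1.3333
v = R·ω = -1.3333·1.5000 = -2.0000

v = -2.0000, ω = 1.5000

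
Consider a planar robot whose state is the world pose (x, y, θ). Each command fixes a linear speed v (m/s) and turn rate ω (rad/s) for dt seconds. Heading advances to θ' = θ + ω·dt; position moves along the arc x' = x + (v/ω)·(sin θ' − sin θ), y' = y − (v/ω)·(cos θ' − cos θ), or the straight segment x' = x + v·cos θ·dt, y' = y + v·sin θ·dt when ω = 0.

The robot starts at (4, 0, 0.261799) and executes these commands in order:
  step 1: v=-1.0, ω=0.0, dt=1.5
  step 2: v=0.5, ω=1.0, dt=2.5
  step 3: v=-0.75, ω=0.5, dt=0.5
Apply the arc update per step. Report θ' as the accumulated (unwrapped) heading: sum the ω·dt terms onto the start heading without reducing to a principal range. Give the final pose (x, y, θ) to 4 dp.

step 1: θ'=0.2618 (straight) → pose (2.5511, -0.3882, 0.2618)
step 2: θ'=2.7618 (R=0.5000) → pose (2.6071, 0.5591, 2.7618)
step 3: θ'=3.0118 (R=-1.5000) → pose (2.9690, 0.4648, 3.0118)

(2.9690, 0.4648, 3.0118)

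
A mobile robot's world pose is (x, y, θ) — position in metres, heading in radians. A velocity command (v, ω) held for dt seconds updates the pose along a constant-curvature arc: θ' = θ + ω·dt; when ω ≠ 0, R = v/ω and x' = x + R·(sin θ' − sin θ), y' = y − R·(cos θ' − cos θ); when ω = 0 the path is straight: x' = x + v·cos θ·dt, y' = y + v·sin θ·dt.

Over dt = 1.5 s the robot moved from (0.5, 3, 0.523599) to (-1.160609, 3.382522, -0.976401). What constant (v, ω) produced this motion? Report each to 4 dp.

v = -1.2500, ω = -1.0000

Δθ = -0.976401 − 0.523599 = -1.500000
ω = Δθ/dt = -1.500000/1.5 = -1.0000
R = Δx/(sin θ' − sin θ) = 1.2500
v = R·ω = 1.2500·-1.0000 = -1.2500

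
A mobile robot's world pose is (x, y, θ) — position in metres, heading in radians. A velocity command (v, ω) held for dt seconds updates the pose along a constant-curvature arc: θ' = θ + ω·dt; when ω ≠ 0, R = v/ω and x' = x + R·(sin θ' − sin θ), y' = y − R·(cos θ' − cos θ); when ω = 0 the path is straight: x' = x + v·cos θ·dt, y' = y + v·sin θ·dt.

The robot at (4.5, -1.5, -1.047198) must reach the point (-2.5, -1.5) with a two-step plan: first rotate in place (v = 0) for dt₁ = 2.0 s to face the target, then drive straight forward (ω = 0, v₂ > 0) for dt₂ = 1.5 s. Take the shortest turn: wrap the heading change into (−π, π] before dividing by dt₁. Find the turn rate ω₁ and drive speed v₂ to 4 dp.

heading to target = atan2(-1.5−-1.5, -2.5−4.5) = 3.1416
Δθ = wrap(3.1416 − -1.0472) = -2.0944; ω₁ = Δθ/dt₁ = -1.0472
distance = √((-2.5−4.5)² + (-1.5−-1.5)²) = 7.0000; v₂ = distance/dt₂ = 4.6667

ω₁ = -1.0472, v₂ = 4.6667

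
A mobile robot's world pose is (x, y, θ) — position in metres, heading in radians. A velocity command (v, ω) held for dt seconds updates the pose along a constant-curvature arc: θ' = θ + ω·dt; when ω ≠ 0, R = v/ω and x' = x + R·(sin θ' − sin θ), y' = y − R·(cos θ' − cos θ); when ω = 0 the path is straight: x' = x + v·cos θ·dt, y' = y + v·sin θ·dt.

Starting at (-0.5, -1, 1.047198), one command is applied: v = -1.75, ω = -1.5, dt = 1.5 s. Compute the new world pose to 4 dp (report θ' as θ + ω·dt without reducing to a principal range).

θ' = 1.0472 + -1.5·1.5 = -1.2028
R = v/ω = -1.75/-1.5 = 1.1667
x' = -0.5 + 1.1667·(sin -1.2028 − sin 1.0472) = -2.5989
y' = -1 − 1.1667·(cos -1.2028 − cos 1.0472) = -0.8364

(-2.5989, -0.8364, -1.2028)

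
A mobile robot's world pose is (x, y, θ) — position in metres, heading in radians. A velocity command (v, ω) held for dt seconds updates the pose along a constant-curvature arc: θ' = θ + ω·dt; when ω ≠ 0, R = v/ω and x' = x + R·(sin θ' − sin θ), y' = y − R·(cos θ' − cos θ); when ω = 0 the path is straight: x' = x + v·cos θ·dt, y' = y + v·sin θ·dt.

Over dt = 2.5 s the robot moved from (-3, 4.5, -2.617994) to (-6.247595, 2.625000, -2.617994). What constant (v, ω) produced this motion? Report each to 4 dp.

v = 1.5000, ω = 0.0000

Δθ = -2.617994 − -2.617994 = 0.000000
ω = Δθ/dt = 0.000000/2.5 = 0.0000
ω = 0 → v = (Δx·cos θ + Δy·sin θ)/dt = 1.5000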